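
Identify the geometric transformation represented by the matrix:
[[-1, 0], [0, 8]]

This matrix represents: non-uniform scaling by sx = -1, sy = 8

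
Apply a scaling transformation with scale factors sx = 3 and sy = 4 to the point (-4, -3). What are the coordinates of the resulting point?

Scaling matrix:
[[3, 0], [0, 4]]
Result: (-4 × 3, -3 × 4) = (-12, -12)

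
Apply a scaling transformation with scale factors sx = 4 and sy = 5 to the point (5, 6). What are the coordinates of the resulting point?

Scaling matrix:
[[4, 0], [0, 5]]
Result: (5 × 4, 6 × 5) = (20, 30)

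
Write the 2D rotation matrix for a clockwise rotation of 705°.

Rotation matrix formula: [[cos θ, -sin θ], [sin θ, cos θ]]
A clockwise rotation by 705° is equivalent to a counterclockwise rotation by -705°.
For θ = -705°:
cos(-705°) = 0.9659
sin(-705°) = 0.2588
Result: [[0.9659, -0.2588], [0.2588, 0.9659]]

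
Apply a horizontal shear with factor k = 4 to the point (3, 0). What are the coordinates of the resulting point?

Shear matrix for horizontal shear with factor k = 4:
[[1, 4], [0, 1]]
Result: (3, 0) → (3, 0)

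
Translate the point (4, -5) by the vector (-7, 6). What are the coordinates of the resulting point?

Translation by (-7, 6) (homogeneous matrix [[1, 0, -7], [0, 1, 6], [0, 0, 1]]):
x' = 4 + -7 = -3
y' = -5 + 6 = 1
Result: (-3, 1)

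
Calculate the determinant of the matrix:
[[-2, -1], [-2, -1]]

For a 2×2 matrix [[a, b], [c, d]], det = ad - bc
det = (-2)(-1) - (-1)(-2) = 2 - 2 = 0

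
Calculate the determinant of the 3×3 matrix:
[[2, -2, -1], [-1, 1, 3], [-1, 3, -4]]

Expansion along first row:
det = 2·det([[1,3],[3,-4]]) - -2·det([[-1,3],[-1,-4]]) + -1·det([[-1,1],[-1,3]])
    = 2·(1·-4 - 3·3) - -2·(-1·-4 - 3·-1) + -1·(-1·3 - 1·-1)
    = 2·-13 - -2·7 + -1·-2
    = -26 + 14 + 2 = -10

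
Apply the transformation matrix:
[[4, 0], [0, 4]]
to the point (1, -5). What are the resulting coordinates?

Matrix multiplication:
[[4, 0], [0, 4]] × [1, -5]ᵀ
= [(4)(1) + (0)(-5), (0)(1) + (4)(-5)]ᵀ
= [4, -20]ᵀ
Result: (4, -20)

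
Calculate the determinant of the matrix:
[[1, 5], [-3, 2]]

For a 2×2 matrix [[a, b], [c, d]], det = ad - bc
det = (1)(2) - (5)(-3) = 2 - -15 = 17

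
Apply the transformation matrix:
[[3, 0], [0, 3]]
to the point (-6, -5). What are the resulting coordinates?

Matrix multiplication:
[[3, 0], [0, 3]] × [-6, -5]ᵀ
= [(3)(-6) + (0)(-5), (0)(-6) + (3)(-5)]ᵀ
= [-18, -15]ᵀ
Result: (-18, -15)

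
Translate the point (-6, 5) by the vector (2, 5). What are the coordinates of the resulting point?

Translation by (2, 5) (homogeneous matrix [[1, 0, 2], [0, 1, 5], [0, 0, 1]]):
x' = -6 + 2 = -4
y' = 5 + 5 = 10
Result: (-4, 10)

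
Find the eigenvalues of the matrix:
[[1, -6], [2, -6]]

Characteristic equation: det(A - λI) = 0
λ² - (trace)λ + (det) = 0
trace = 1 + -6 = -5, det = (1)(-6) - (-6)(2) = 6
λ² - (-5)λ + (6) = 0
λ = (-5 ± √((-5)² - 4·(6))) / 2 = (-5 ± √1) / 2
Solving: λ = -3, -2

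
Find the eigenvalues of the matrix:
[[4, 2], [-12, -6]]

Characteristic equation: det(A - λI) = 0
λ² - (trace)λ + (det) = 0
trace = 4 + -6 = -2, det = (4)(-6) - (2)(-12) = 0
λ² - (-2)λ + (0) = 0
λ = (-2 ± √((-2)² - 4·(0))) / 2 = (-2 ± √4) / 2
Solving: λ = -2, 0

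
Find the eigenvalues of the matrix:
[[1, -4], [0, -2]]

Characteristic equation: det(A - λI) = 0
λ² - (trace)λ + (det) = 0
trace = 1 + -2 = -1, det = (1)(-2) - (-4)(0) = -2
λ² - (-1)λ + (-2) = 0
λ = (-1 ± √((-1)² - 4·(-2))) / 2 = (-1 ± √9) / 2
Solving: λ = -2, 1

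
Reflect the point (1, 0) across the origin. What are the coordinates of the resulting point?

Reflection across origin: (1, 0) → (-1, 0)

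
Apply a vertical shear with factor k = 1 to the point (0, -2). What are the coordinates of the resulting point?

Shear matrix for vertical shear with factor k = 1:
[[1, 0], [1, 1]]
Result: (0, -2) → (0, -2)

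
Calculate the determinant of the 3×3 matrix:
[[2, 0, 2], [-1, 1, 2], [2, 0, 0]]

Expansion along first row:
det = 2·det([[1,2],[0,0]]) - 0·det([[-1,2],[2,0]]) + 2·det([[-1,1],[2,0]])
    = 2·(1·0 - 2·0) - 0·(-1·0 - 2·2) + 2·(-1·0 - 1·2)
    = 2·0 - 0·-4 + 2·-2
    = 0 + 0 + -4 = -4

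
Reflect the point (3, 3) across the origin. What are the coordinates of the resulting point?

Reflection across origin: (3, 3) → (-3, -3)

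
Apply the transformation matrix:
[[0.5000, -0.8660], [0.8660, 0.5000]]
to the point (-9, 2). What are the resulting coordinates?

Matrix multiplication:
[[0.5000, -0.8660], [0.8660, 0.5000]] × [-9, 2]ᵀ
= [(0.5000)(-9) + (-0.8660)(2), (0.8660)(-9) + (0.5000)(2)]ᵀ
= [-6.2320, -6.7940]ᵀ
Result: (-6.2320, -6.7940)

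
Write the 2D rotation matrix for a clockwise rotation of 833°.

Rotation matrix formula: [[cos θ, -sin θ], [sin θ, cos θ]]
A clockwise rotation by 833° is equivalent to a counterclockwise rotation by -833°.
For θ = -833°:
cos(-833°) = -0.3907
sin(-833°) = -0.9205
Result: [[-0.3907, 0.9205], [-0.9205, -0.3907]]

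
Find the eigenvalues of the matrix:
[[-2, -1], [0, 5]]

Characteristic equation: det(A - λI) = 0
λ² - (trace)λ + (det) = 0
trace = -2 + 5 = 3, det = (-2)(5) - (-1)(0) = -10
λ² - (3)λ + (-10) = 0
λ = (3 ± √((3)² - 4·(-10))) / 2 = (3 ± √49) / 2
Solving: λ = -2, 5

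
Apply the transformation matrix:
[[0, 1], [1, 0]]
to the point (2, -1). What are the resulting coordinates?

Matrix multiplication:
[[0, 1], [1, 0]] × [2, -1]ᵀ
= [(0)(2) + (1)(-1), (1)(2) + (0)(-1)]ᵀ
= [-1, 2]ᵀ
Result: (-1, 2)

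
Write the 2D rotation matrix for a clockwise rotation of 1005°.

Rotation matrix formula: [[cos θ, -sin θ], [sin θ, cos θ]]
A clockwise rotation by 1005° is equivalent to a counterclockwise rotation by -1005°.
For θ = -1005°:
cos(-1005°) = 0.2588
sin(-1005°) = 0.9659
Result: [[0.2588, -0.9659], [0.9659, 0.2588]]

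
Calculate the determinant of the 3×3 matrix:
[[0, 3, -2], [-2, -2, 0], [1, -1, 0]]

Expansion along first row:
det = 0·det([[-2,0],[-1,0]]) - 3·det([[-2,0],[1,0]]) + -2·det([[-2,-2],[1,-1]])
    = 0·(-2·0 - 0·-1) - 3·(-2·0 - 0·1) + -2·(-2·-1 - -2·1)
    = 0·0 - 3·0 + -2·4
    = 0 + 0 + -8 = -8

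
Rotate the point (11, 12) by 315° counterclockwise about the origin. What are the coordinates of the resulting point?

Rotation matrix for 315°: [[cos 315°, -sin 315°], [sin 315°, cos 315°]] ≈ [[0.707107, 0.707107], [-0.707107, 0.707107]]
[[0.707107, 0.707107], [-0.707107, 0.707107]] × [11, 12]ᵀ ≈ [16.2635, 0.7071]ᵀ
Result: (16.2635, 0.7071)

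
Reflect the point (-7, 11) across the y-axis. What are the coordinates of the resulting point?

Reflection across y-axis: (-7, 11) → (7, 11)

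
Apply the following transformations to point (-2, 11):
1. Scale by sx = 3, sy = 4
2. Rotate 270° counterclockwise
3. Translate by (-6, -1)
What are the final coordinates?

Step 1: Scale → (-6, 44)
Step 2: Rotate 270° → (44, 6)
Step 3: Translate → (38, 5)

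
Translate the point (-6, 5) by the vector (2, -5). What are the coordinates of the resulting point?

Translation by (2, -5) (homogeneous matrix [[1, 0, 2], [0, 1, -5], [0, 0, 1]]):
x' = -6 + 2 = -4
y' = 5 + -5 = 0
Result: (-4, 0)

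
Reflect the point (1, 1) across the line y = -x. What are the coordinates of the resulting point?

Reflection across line y = -x: (1, 1) → (-1, -1)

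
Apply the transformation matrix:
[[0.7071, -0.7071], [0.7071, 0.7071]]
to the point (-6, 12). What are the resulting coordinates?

Matrix multiplication:
[[0.7071, -0.7071], [0.7071, 0.7071]] × [-6, 12]ᵀ
= [(0.7071)(-6) + (-0.7071)(12), (0.7071)(-6) + (0.7071)(12)]ᵀ
= [-12.7278, 4.2426]ᵀ
Result: (-12.7278, 4.2426)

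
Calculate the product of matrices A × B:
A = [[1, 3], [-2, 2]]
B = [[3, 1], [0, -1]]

Matrix multiplication:
C[0][0] = 1×3 + 3×0 = 3
C[0][1] = 1×1 + 3×-1 = -2
C[1][0] = -2×3 + 2×0 = -6
C[1][1] = -2×1 + 2×-1 = -4
Result: [[3, -2], [-6, -4]]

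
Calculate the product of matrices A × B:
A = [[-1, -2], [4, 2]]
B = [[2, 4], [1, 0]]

Matrix multiplication:
C[0][0] = -1×2 + -2×1 = -4
C[0][1] = -1×4 + -2×0 = -4
C[1][0] = 4×2 + 2×1 = 10
C[1][1] = 4×4 + 2×0 = 16
Result: [[-4, -4], [10, 16]]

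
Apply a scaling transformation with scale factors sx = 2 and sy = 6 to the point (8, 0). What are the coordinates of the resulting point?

Scaling matrix:
[[2, 0], [0, 6]]
Result: (8 × 2, 0 × 6) = (16, 0)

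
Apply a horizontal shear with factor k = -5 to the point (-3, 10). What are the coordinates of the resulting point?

Shear matrix for horizontal shear with factor k = -5:
[[1, -5], [0, 1]]
Result: (-3, 10) → (-53, 10)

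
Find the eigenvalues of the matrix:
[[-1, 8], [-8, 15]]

Characteristic equation: det(A - λI) = 0
λ² - (trace)λ + (det) = 0
trace = -1 + 15 = 14, det = (-1)(15) - (8)(-8) = 49
λ² - (14)λ + (49) = 0
λ = (14 ± √((14)² - 4·(49))) / 2 = (14 ± √0) / 2
Solving: λ = 7, 7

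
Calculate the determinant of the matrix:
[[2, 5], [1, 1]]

For a 2×2 matrix [[a, b], [c, d]], det = ad - bc
det = (2)(1) - (5)(1) = 2 - 5 = -3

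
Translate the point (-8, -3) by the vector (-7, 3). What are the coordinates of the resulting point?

Translation by (-7, 3) (homogeneous matrix [[1, 0, -7], [0, 1, 3], [0, 0, 1]]):
x' = -8 + -7 = -15
y' = -3 + 3 = 0
Result: (-15, 0)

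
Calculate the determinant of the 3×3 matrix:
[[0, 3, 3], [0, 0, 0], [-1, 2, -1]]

Expansion along first row:
det = 0·det([[0,0],[2,-1]]) - 3·det([[0,0],[-1,-1]]) + 3·det([[0,0],[-1,2]])
    = 0·(0·-1 - 0·2) - 3·(0·-1 - 0·-1) + 3·(0·2 - 0·-1)
    = 0·0 - 3·0 + 3·0
    = 0 + 0 + 0 = 0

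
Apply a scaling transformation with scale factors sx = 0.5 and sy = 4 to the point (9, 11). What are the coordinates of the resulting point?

Scaling matrix:
[[0.50, 0], [0, 4]]
Result: (9 × 0.5, 11 × 4) = (4.5, 44)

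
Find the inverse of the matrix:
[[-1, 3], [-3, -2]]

For [[a,b],[c,d]], inverse = (1/det)·[[d,-b],[-c,a]]
det = (-1)(-2) - (3)(-3) = 2 - -9 = 11
Inverse = (1/11)·[[-2, -3], [3, -1]]
= [[-2/11, -3/11], [3/11, -1/11]]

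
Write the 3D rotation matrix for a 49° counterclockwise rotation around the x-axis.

Rotation matrix for counterclockwise 49° around x-axis:
cos(49°) = 0.6561, sin(49°) = 0.7547
Result: [[1, 0, 0], [0, 0.6561, -0.7547], [0, 0.7547, 0.6561]]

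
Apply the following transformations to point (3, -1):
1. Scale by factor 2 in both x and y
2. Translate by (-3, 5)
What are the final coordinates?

Step 1: Scale (3, -1) by 2 → (6, -2)
Step 2: Translate by (-3, 5) → (3, 3)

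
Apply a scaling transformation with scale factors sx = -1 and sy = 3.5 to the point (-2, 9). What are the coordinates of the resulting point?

Scaling matrix:
[[-1, 0], [0, 3.50]]
Result: (-2 × -1, 9 × 3.5) = (2, 31.5)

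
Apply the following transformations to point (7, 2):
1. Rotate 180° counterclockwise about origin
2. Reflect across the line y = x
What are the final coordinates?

Step 1: Rotate 180° → (-7, -2)
Step 2: Reflect across line y = x → (-2, -7)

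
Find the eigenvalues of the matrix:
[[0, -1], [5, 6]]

Characteristic equation: det(A - λI) = 0
λ² - (trace)λ + (det) = 0
trace = 0 + 6 = 6, det = (0)(6) - (-1)(5) = 5
λ² - (6)λ + (5) = 0
λ = (6 ± √((6)² - 4·(5))) / 2 = (6 ± √16) / 2
Solving: λ = 1, 5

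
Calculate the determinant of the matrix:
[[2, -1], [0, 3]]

For a 2×2 matrix [[a, b], [c, d]], det = ad - bc
det = (2)(3) - (-1)(0) = 6 - 0 = 6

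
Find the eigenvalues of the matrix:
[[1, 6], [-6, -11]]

Characteristic equation: det(A - λI) = 0
λ² - (trace)λ + (det) = 0
trace = 1 + -11 = -10, det = (1)(-11) - (6)(-6) = 25
λ² - (-10)λ + (25) = 0
λ = (-10 ± √((-10)² - 4·(25))) / 2 = (-10 ± √0) / 2
Solving: λ = -5, -5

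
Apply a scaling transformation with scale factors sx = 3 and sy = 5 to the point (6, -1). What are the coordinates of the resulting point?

Scaling matrix:
[[3, 0], [0, 5]]
Result: (6 × 3, -1 × 5) = (18, -5)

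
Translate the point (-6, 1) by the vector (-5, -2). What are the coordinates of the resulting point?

Translation by (-5, -2) (homogeneous matrix [[1, 0, -5], [0, 1, -2], [0, 0, 1]]):
x' = -6 + -5 = -11
y' = 1 + -2 = -1
Result: (-11, -1)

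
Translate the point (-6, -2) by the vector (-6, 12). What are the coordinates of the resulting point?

Translation by (-6, 12) (homogeneous matrix [[1, 0, -6], [0, 1, 12], [0, 0, 1]]):
x' = -6 + -6 = -12
y' = -2 + 12 = 10
Result: (-12, 10)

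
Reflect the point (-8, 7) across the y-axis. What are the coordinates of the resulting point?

Reflection across y-axis: (-8, 7) → (8, 7)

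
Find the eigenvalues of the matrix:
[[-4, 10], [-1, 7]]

Characteristic equation: det(A - λI) = 0
λ² - (trace)λ + (det) = 0
trace = -4 + 7 = 3, det = (-4)(7) - (10)(-1) = -18
λ² - (3)λ + (-18) = 0
λ = (3 ± √((3)² - 4·(-18))) / 2 = (3 ± √81) / 2
Solving: λ = -3, 6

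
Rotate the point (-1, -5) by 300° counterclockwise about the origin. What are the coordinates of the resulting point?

Rotation matrix for 300°: [[cos 300°, -sin 300°], [sin 300°, cos 300°]] ≈ [[0.500000, 0.866025], [-0.866025, 0.500000]]
[[0.500000, 0.866025], [-0.866025, 0.500000]] × [-1, -5]ᵀ ≈ [-4.8301, -1.6340]ᵀ
Result: (-4.8301, -1.6340)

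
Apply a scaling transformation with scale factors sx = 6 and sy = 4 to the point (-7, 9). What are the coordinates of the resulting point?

Scaling matrix:
[[6, 0], [0, 4]]
Result: (-7 × 6, 9 × 4) = (-42, 36)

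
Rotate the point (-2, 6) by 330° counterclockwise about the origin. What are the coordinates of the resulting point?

Rotation matrix for 330°: [[cos 330°, -sin 330°], [sin 330°, cos 330°]] ≈ [[0.866025, 0.500000], [-0.500000, 0.866025]]
[[0.866025, 0.500000], [-0.500000, 0.866025]] × [-2, 6]ᵀ ≈ [1.2679, 6.1962]ᵀ
Result: (1.2679, 6.1962)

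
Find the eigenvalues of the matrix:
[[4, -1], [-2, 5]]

Characteristic equation: det(A - λI) = 0
λ² - (trace)λ + (det) = 0
trace = 4 + 5 = 9, det = (4)(5) - (-1)(-2) = 18
λ² - (9)λ + (18) = 0
λ = (9 ± √((9)² - 4·(18))) / 2 = (9 ± √9) / 2
Solving: λ = 3, 6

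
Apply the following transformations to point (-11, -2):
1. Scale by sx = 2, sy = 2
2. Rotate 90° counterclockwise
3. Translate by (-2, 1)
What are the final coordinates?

Step 1: Scale → (-22, -4)
Step 2: Rotate 90° → (4, -22)
Step 3: Translate → (2, -21)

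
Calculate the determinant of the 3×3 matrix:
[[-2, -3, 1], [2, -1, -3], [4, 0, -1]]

Expansion along first row:
det = -2·det([[-1,-3],[0,-1]]) - -3·det([[2,-3],[4,-1]]) + 1·det([[2,-1],[4,0]])
    = -2·(-1·-1 - -3·0) - -3·(2·-1 - -3·4) + 1·(2·0 - -1·4)
    = -2·1 - -3·10 + 1·4
    = -2 + 30 + 4 = 32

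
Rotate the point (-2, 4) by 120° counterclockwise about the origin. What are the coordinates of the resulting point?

Rotation matrix for 120°: [[cos 120°, -sin 120°], [sin 120°, cos 120°]] ≈ [[-0.500000, -0.866025], [0.866025, -0.500000]]
[[-0.500000, -0.866025], [0.866025, -0.500000]] × [-2, 4]ᵀ ≈ [-2.4641, -3.7321]ᵀ
Result: (-2.4641, -3.7321)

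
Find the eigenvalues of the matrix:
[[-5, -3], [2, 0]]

Characteristic equation: det(A - λI) = 0
λ² - (trace)λ + (det) = 0
trace = -5 + 0 = -5, det = (-5)(0) - (-3)(2) = 6
λ² - (-5)λ + (6) = 0
λ = (-5 ± √((-5)² - 4·(6))) / 2 = (-5 ± √1) / 2
Solving: λ = -3, -2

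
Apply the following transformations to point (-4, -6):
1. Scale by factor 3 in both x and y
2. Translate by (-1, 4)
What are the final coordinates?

Step 1: Scale (-4, -6) by 3 → (-12, -18)
Step 2: Translate by (-1, 4) → (-13, -14)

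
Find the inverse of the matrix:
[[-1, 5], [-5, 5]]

For [[a,b],[c,d]], inverse = (1/det)·[[d,-b],[-c,a]]
det = (-1)(5) - (5)(-5) = -5 - -25 = 20
Inverse = (1/20)·[[5, -5], [5, -1]]
= [[1/4, -1/4], [1/4, -1/20]]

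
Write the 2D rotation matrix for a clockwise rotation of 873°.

Rotation matrix formula: [[cos θ, -sin θ], [sin θ, cos θ]]
A clockwise rotation by 873° is equivalent to a counterclockwise rotation by -873°.
For θ = -873°:
cos(-873°) = -0.8910
sin(-873°) = -0.4540
Result: [[-0.8910, 0.4540], [-0.4540, -0.8910]]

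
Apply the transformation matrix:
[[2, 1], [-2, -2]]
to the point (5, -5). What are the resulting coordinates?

Matrix multiplication:
[[2, 1], [-2, -2]] × [5, -5]ᵀ
= [(2)(5) + (1)(-5), (-2)(5) + (-2)(-5)]ᵀ
= [5, 0]ᵀ
Result: (5, 0)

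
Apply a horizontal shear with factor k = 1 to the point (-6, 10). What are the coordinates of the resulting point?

Shear matrix for horizontal shear with factor k = 1:
[[1, 1], [0, 1]]
Result: (-6, 10) → (4, 10)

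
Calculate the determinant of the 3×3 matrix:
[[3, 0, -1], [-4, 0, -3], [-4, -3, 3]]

Expansion along first row:
det = 3·det([[0,-3],[-3,3]]) - 0·det([[-4,-3],[-4,3]]) + -1·det([[-4,0],[-4,-3]])
    = 3·(0·3 - -3·-3) - 0·(-4·3 - -3·-4) + -1·(-4·-3 - 0·-4)
    = 3·-9 - 0·-24 + -1·12
    = -27 + 0 + -12 = -39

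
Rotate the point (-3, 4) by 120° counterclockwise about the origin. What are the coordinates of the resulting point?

Rotation matrix for 120°: [[cos 120°, -sin 120°], [sin 120°, cos 120°]] ≈ [[-0.500000, -0.866025], [0.866025, -0.500000]]
[[-0.500000, -0.866025], [0.866025, -0.500000]] × [-3, 4]ᵀ ≈ [-1.9641, -4.5981]ᵀ
Result: (-1.9641, -4.5981)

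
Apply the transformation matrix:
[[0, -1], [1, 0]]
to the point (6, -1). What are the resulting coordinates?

Matrix multiplication:
[[0, -1], [1, 0]] × [6, -1]ᵀ
= [(0)(6) + (-1)(-1), (1)(6) + (0)(-1)]ᵀ
= [1, 6]ᵀ
Result: (1, 6)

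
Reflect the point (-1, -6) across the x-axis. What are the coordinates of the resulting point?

Reflection across x-axis: (-1, -6) → (-1, 6)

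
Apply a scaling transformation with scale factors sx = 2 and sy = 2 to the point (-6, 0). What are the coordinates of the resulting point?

Scaling matrix:
[[2, 0], [0, 2]]
Result: (-6 × 2, 0 × 2) = (-12, 0)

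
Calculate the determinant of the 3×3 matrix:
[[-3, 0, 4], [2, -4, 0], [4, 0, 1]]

Expansion along first row:
det = -3·det([[-4,0],[0,1]]) - 0·det([[2,0],[4,1]]) + 4·det([[2,-4],[4,0]])
    = -3·(-4·1 - 0·0) - 0·(2·1 - 0·4) + 4·(2·0 - -4·4)
    = -3·-4 - 0·2 + 4·16
    = 12 + 0 + 64 = 76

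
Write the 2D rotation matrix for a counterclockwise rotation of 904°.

Rotation matrix formula: [[cos θ, -sin θ], [sin θ, cos θ]]
For θ = 904°:
cos(904°) = -0.9976
sin(904°) = -0.0698
Result: [[-0.9976, 0.0698], [-0.0698, -0.9976]]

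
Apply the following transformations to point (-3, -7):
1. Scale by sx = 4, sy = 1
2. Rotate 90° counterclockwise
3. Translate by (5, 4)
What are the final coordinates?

Step 1: Scale → (-12, -7)
Step 2: Rotate 90° → (7, -12)
Step 3: Translate → (12, -8)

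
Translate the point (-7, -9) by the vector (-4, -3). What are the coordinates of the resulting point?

Translation by (-4, -3) (homogeneous matrix [[1, 0, -4], [0, 1, -3], [0, 0, 1]]):
x' = -7 + -4 = -11
y' = -9 + -3 = -12
Result: (-11, -12)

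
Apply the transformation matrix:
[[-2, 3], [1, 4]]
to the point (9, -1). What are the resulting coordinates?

Matrix multiplication:
[[-2, 3], [1, 4]] × [9, -1]ᵀ
= [(-2)(9) + (3)(-1), (1)(9) + (4)(-1)]ᵀ
= [-21, 5]ᵀ
Result: (-21, 5)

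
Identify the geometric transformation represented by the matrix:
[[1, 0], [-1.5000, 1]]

This matrix represents: vertical shear with factor -1.5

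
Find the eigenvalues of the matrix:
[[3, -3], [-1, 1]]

Characteristic equation: det(A - λI) = 0
λ² - (trace)λ + (det) = 0
trace = 3 + 1 = 4, det = (3)(1) - (-3)(-1) = 0
λ² - (4)λ + (0) = 0
λ = (4 ± √((4)² - 4·(0))) / 2 = (4 ± √16) / 2
Solving: λ = 0, 4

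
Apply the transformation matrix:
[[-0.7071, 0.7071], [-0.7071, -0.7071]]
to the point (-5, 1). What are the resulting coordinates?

Matrix multiplication:
[[-0.7071, 0.7071], [-0.7071, -0.7071]] × [-5, 1]ᵀ
= [(-0.7071)(-5) + (0.7071)(1), (-0.7071)(-5) + (-0.7071)(1)]ᵀ
= [4.2426, 2.8284]ᵀ
Result: (4.2426, 2.8284)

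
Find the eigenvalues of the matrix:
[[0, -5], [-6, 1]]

Characteristic equation: det(A - λI) = 0
λ² - (trace)λ + (det) = 0
trace = 0 + 1 = 1, det = (0)(1) - (-5)(-6) = -30
λ² - (1)λ + (-30) = 0
λ = (1 ± √((1)² - 4·(-30))) / 2 = (1 ± √121) / 2
Solving: λ = -5, 6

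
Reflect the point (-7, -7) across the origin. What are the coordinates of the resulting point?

Reflection across origin: (-7, -7) → (7, 7)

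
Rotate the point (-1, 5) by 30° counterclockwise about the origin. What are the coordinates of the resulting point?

Rotation matrix for 30°: [[cos 30°, -sin 30°], [sin 30°, cos 30°]] ≈ [[0.866025, -0.500000], [0.500000, 0.866025]]
[[0.866025, -0.500000], [0.500000, 0.866025]] × [-1, 5]ᵀ ≈ [-3.3660, 3.8301]ᵀ
Result: (-3.3660, 3.8301)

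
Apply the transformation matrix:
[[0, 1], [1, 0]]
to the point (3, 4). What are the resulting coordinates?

Matrix multiplication:
[[0, 1], [1, 0]] × [3, 4]ᵀ
= [(0)(3) + (1)(4), (1)(3) + (0)(4)]ᵀ
= [4, 3]ᵀ
Result: (4, 3)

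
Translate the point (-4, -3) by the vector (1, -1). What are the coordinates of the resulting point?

Translation by (1, -1) (homogeneous matrix [[1, 0, 1], [0, 1, -1], [0, 0, 1]]):
x' = -4 + 1 = -3
y' = -3 + -1 = -4
Result: (-3, -4)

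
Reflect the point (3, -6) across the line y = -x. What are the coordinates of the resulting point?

Reflection across line y = -x: (3, -6) → (6, -3)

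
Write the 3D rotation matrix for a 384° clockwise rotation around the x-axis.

Rotation matrix for clockwise 384° around x-axis:
A clockwise rotation by 384° is a counterclockwise rotation by -384°.
cos(-384°) = 0.9135, sin(-384°) = -0.4067
Result: [[1, 0, 0], [0, 0.9135, 0.4067], [0, -0.4067, 0.9135]]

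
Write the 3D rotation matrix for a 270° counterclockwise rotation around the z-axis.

Rotation matrix for counterclockwise 270° around z-axis:
cos(270°) = 0, sin(270°) = -1
Result: [[0, 1, 0], [-1, 0, 0], [0, 0, 1]]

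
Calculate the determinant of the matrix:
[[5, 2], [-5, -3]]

For a 2×2 matrix [[a, b], [c, d]], det = ad - bc
det = (5)(-3) - (2)(-5) = -15 - -10 = -5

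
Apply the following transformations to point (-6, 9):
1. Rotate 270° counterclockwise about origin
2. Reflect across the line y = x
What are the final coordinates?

Step 1: Rotate 270° → (9, 6)
Step 2: Reflect across line y = x → (6, 9)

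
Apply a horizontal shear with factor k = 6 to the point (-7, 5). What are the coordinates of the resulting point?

Shear matrix for horizontal shear with factor k = 6:
[[1, 6], [0, 1]]
Result: (-7, 5) → (23, 5)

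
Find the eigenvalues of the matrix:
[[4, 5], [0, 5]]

Characteristic equation: det(A - λI) = 0
λ² - (trace)λ + (det) = 0
trace = 4 + 5 = 9, det = (4)(5) - (5)(0) = 20
λ² - (9)λ + (20) = 0
λ = (9 ± √((9)² - 4·(20))) / 2 = (9 ± √1) / 2
Solving: λ = 4, 5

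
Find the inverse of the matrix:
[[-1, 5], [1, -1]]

For [[a,b],[c,d]], inverse = (1/det)·[[d,-b],[-c,a]]
det = (-1)(-1) - (5)(1) = 1 - 5 = -4
Inverse = (1/-4)·[[-1, -5], [-1, -1]]
= [[1/4, 5/4], [1/4, 1/4]]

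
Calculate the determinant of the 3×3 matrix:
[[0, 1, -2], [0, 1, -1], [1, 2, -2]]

Expansion along first row:
det = 0·det([[1,-1],[2,-2]]) - 1·det([[0,-1],[1,-2]]) + -2·det([[0,1],[1,2]])
    = 0·(1·-2 - -1·2) - 1·(0·-2 - -1·1) + -2·(0·2 - 1·1)
    = 0·0 - 1·1 + -2·-1
    = 0 + -1 + 2 = 1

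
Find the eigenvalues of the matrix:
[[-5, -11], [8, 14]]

Characteristic equation: det(A - λI) = 0
λ² - (trace)λ + (det) = 0
trace = -5 + 14 = 9, det = (-5)(14) - (-11)(8) = 18
λ² - (9)λ + (18) = 0
λ = (9 ± √((9)² - 4·(18))) / 2 = (9 ± √9) / 2
Solving: λ = 3, 6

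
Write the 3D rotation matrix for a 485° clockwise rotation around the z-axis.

Rotation matrix for clockwise 485° around z-axis:
A clockwise rotation by 485° is a counterclockwise rotation by -485°.
cos(-485°) = -0.5736, sin(-485°) = -0.8192
Result: [[-0.5736, 0.8192, 0], [-0.8192, -0.5736, 0], [0, 0, 1]]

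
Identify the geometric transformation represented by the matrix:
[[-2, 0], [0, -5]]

This matrix represents: non-uniform scaling by sx = -2, sy = -5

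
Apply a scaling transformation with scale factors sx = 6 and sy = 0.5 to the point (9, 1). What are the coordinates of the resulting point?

Scaling matrix:
[[6, 0], [0, 0.50]]
Result: (9 × 6, 1 × 0.5) = (54, 0.5)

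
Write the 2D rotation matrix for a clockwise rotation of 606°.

Rotation matrix formula: [[cos θ, -sin θ], [sin θ, cos θ]]
A clockwise rotation by 606° is equivalent to a counterclockwise rotation by -606°.
For θ = -606°:
cos(-606°) = -0.4067
sin(-606°) = 0.9135
Result: [[-0.4067, -0.9135], [0.9135, -0.4067]]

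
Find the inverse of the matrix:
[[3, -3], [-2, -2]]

For [[a,b],[c,d]], inverse = (1/det)·[[d,-b],[-c,a]]
det = (3)(-2) - (-3)(-2) = -6 - 6 = -12
Inverse = (1/-12)·[[-2, 3], [2, 3]]
= [[1/6, -1/4], [-1/6, -1/4]]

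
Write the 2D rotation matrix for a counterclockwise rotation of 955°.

Rotation matrix formula: [[cos θ, -sin θ], [sin θ, cos θ]]
For θ = 955°:
cos(955°) = -0.5736
sin(955°) = -0.8192
Result: [[-0.5736, 0.8192], [-0.8192, -0.5736]]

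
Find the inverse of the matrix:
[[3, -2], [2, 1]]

For [[a,b],[c,d]], inverse = (1/det)·[[d,-b],[-c,a]]
det = (3)(1) - (-2)(2) = 3 - -4 = 7
Inverse = (1/7)·[[1, 2], [-2, 3]]
= [[1/7, 2/7], [-2/7, 3/7]]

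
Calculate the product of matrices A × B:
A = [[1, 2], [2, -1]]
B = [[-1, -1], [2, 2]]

Matrix multiplication:
C[0][0] = 1×-1 + 2×2 = 3
C[0][1] = 1×-1 + 2×2 = 3
C[1][0] = 2×-1 + -1×2 = -4
C[1][1] = 2×-1 + -1×2 = -4
Result: [[3, 3], [-4, -4]]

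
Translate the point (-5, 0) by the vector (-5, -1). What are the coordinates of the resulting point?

Translation by (-5, -1) (homogeneous matrix [[1, 0, -5], [0, 1, -1], [0, 0, 1]]):
x' = -5 + -5 = -10
y' = 0 + -1 = -1
Result: (-10, -1)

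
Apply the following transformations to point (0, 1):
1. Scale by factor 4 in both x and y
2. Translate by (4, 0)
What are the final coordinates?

Step 1: Scale (0, 1) by 4 → (0, 4)
Step 2: Translate by (4, 0) → (4, 4)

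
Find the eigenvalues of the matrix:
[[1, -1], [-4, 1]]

Characteristic equation: det(A - λI) = 0
λ² - (trace)λ + (det) = 0
trace = 1 + 1 = 2, det = (1)(1) - (-1)(-4) = -3
λ² - (2)λ + (-3) = 0
λ = (2 ± √((2)² - 4·(-3))) / 2 = (2 ± √16) / 2
Solving: λ = -1, 3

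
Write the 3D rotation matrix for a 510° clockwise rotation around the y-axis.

Rotation matrix for clockwise 510° around y-axis:
A clockwise rotation by 510° is a counterclockwise rotation by -510°.
cos(-510°) = -√3/2, sin(-510°) = -1/2
Result: [[-√3/2, 0, -1/2], [0, 1, 0], [1/2, 0, -√3/2]]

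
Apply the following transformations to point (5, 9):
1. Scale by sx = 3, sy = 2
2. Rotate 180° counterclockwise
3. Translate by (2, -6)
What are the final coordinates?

Step 1: Scale → (15, 18)
Step 2: Rotate 180° → (-15, -18)
Step 3: Translate → (-13, -24)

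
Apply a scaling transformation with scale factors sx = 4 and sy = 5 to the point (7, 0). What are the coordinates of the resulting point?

Scaling matrix:
[[4, 0], [0, 5]]
Result: (7 × 4, 0 × 5) = (28, 0)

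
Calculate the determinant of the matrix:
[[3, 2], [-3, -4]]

For a 2×2 matrix [[a, b], [c, d]], det = ad - bc
det = (3)(-4) - (2)(-3) = -12 - -6 = -6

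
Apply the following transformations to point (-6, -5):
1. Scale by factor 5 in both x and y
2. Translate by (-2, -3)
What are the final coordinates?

Step 1: Scale (-6, -5) by 5 → (-30, -25)
Step 2: Translate by (-2, -3) → (-32, -28)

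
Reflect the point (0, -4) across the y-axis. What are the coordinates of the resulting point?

Reflection across y-axis: (0, -4) → (0, -4)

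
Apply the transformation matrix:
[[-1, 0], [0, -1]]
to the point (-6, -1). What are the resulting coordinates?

Matrix multiplication:
[[-1, 0], [0, -1]] × [-6, -1]ᵀ
= [(-1)(-6) + (0)(-1), (0)(-6) + (-1)(-1)]ᵀ
= [6, 1]ᵀ
Result: (6, 1)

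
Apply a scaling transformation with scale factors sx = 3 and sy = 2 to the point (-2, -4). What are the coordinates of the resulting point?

Scaling matrix:
[[3, 0], [0, 2]]
Result: (-2 × 3, -4 × 2) = (-6, -8)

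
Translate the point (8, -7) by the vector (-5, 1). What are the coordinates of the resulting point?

Translation by (-5, 1) (homogeneous matrix [[1, 0, -5], [0, 1, 1], [0, 0, 1]]):
x' = 8 + -5 = 3
y' = -7 + 1 = -6
Result: (3, -6)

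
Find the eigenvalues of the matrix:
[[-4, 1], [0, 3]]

Characteristic equation: det(A - λI) = 0
λ² - (trace)λ + (det) = 0
trace = -4 + 3 = -1, det = (-4)(3) - (1)(0) = -12
λ² - (-1)λ + (-12) = 0
λ = (-1 ± √((-1)² - 4·(-12))) / 2 = (-1 ± √49) / 2
Solving: λ = -4, 3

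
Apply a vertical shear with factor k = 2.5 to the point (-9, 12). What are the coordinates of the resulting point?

Shear matrix for vertical shear with factor k = 2.5:
[[1, 0], [2.50, 1]]
Result: (-9, 12) → (-9, -10.5)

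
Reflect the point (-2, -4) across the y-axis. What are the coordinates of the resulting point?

Reflection across y-axis: (-2, -4) → (2, -4)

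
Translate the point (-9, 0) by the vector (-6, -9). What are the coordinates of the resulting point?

Translation by (-6, -9) (homogeneous matrix [[1, 0, -6], [0, 1, -9], [0, 0, 1]]):
x' = -9 + -6 = -15
y' = 0 + -9 = -9
Result: (-15, -9)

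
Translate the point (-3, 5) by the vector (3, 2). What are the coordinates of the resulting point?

Translation by (3, 2) (homogeneous matrix [[1, 0, 3], [0, 1, 2], [0, 0, 1]]):
x' = -3 + 3 = 0
y' = 5 + 2 = 7
Result: (0, 7)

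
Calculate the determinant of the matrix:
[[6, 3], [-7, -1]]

For a 2×2 matrix [[a, b], [c, d]], det = ad - bc
det = (6)(-1) - (3)(-7) = -6 - -21 = 15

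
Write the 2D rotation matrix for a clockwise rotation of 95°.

Rotation matrix formula: [[cos θ, -sin θ], [sin θ, cos θ]]
A clockwise rotation by 95° is equivalent to a counterclockwise rotation by -95°.
For θ = -95°:
cos(-95°) = -0.0872
sin(-95°) = -0.9962
Result: [[-0.0872, 0.9962], [-0.9962, -0.0872]]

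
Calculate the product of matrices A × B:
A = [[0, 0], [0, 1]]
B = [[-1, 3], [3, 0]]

Matrix multiplication:
C[0][0] = 0×-1 + 0×3 = 0
C[0][1] = 0×3 + 0×0 = 0
C[1][0] = 0×-1 + 1×3 = 3
C[1][1] = 0×3 + 1×0 = 0
Result: [[0, 0], [3, 0]]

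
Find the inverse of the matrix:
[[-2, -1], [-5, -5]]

For [[a,b],[c,d]], inverse = (1/det)·[[d,-b],[-c,a]]
det = (-2)(-5) - (-1)(-5) = 10 - 5 = 5
Inverse = (1/5)·[[-5, 1], [5, -2]]
= [[-1, 1/5], [1, -2/5]]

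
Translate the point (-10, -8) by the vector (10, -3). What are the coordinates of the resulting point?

Translation by (10, -3) (homogeneous matrix [[1, 0, 10], [0, 1, -3], [0, 0, 1]]):
x' = -10 + 10 = 0
y' = -8 + -3 = -11
Result: (0, -11)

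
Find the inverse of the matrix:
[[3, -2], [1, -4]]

For [[a,b],[c,d]], inverse = (1/det)·[[d,-b],[-c,a]]
det = (3)(-4) - (-2)(1) = -12 - -2 = -10
Inverse = (1/-10)·[[-4, 2], [-1, 3]]
= [[2/5, -1/5], [1/10, -3/10]]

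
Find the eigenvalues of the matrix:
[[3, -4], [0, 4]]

Characteristic equation: det(A - λI) = 0
λ² - (trace)λ + (det) = 0
trace = 3 + 4 = 7, det = (3)(4) - (-4)(0) = 12
λ² - (7)λ + (12) = 0
λ = (7 ± √((7)² - 4·(12))) / 2 = (7 ± √1) / 2
Solving: λ = 3, 4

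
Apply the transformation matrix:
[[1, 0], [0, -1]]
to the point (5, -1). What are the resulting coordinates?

Matrix multiplication:
[[1, 0], [0, -1]] × [5, -1]ᵀ
= [(1)(5) + (0)(-1), (0)(5) + (-1)(-1)]ᵀ
= [5, 1]ᵀ
Result: (5, 1)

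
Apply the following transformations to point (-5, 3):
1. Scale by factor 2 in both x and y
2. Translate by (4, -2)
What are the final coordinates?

Step 1: Scale (-5, 3) by 2 → (-10, 6)
Step 2: Translate by (4, -2) → (-6, 4)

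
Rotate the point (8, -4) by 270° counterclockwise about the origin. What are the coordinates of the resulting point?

Rotation matrix for 270°: [[cos 270°, -sin 270°], [sin 270°, cos 270°]] = [[0, 1], [-1, 0]]
[[0, 1], [-1, 0]] × [8, -4]ᵀ = [-4, -8]ᵀ
Result: (-4, -8)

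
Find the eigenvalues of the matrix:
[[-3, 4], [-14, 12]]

Characteristic equation: det(A - λI) = 0
λ² - (trace)λ + (det) = 0
trace = -3 + 12 = 9, det = (-3)(12) - (4)(-14) = 20
λ² - (9)λ + (20) = 0
λ = (9 ± √((9)² - 4·(20))) / 2 = (9 ± √1) / 2
Solving: λ = 4, 5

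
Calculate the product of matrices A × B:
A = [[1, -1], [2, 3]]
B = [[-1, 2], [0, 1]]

Matrix multiplication:
C[0][0] = 1×-1 + -1×0 = -1
C[0][1] = 1×2 + -1×1 = 1
C[1][0] = 2×-1 + 3×0 = -2
C[1][1] = 2×2 + 3×1 = 7
Result: [[-1, 1], [-2, 7]]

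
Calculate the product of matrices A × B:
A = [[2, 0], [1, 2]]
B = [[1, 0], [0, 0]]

Matrix multiplication:
C[0][0] = 2×1 + 0×0 = 2
C[0][1] = 2×0 + 0×0 = 0
C[1][0] = 1×1 + 2×0 = 1
C[1][1] = 1×0 + 2×0 = 0
Result: [[2, 0], [1, 0]]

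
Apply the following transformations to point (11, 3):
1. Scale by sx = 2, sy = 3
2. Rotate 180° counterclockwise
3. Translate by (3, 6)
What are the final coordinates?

Step 1: Scale → (22, 9)
Step 2: Rotate 180° → (-22, -9)
Step 3: Translate → (-19, -3)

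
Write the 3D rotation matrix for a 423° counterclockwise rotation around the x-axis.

Rotation matrix for counterclockwise 423° around x-axis:
cos(423°) = 0.4540, sin(423°) = 0.8910
Result: [[1, 0, 0], [0, 0.4540, -0.8910], [0, 0.8910, 0.4540]]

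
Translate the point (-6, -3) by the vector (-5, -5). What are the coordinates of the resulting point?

Translation by (-5, -5) (homogeneous matrix [[1, 0, -5], [0, 1, -5], [0, 0, 1]]):
x' = -6 + -5 = -11
y' = -3 + -5 = -8
Result: (-11, -8)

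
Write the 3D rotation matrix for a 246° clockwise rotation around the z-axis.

Rotation matrix for clockwise 246° around z-axis:
A clockwise rotation by 246° is a counterclockwise rotation by -246°.
cos(-246°) = -0.4067, sin(-246°) = 0.9135
Result: [[-0.4067, -0.9135, 0], [0.9135, -0.4067, 0], [0, 0, 1]]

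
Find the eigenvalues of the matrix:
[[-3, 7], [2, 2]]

Characteristic equation: det(A - λI) = 0
λ² - (trace)λ + (det) = 0
trace = -3 + 2 = -1, det = (-3)(2) - (7)(2) = -20
λ² - (-1)λ + (-20) = 0
λ = (-1 ± √((-1)² - 4·(-20))) / 2 = (-1 ± √81) / 2
Solving: λ = -5, 4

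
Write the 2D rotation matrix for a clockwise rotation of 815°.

Rotation matrix formula: [[cos θ, -sin θ], [sin θ, cos θ]]
A clockwise rotation by 815° is equivalent to a counterclockwise rotation by -815°.
For θ = -815°:
cos(-815°) = -0.0872
sin(-815°) = -0.9962
Result: [[-0.0872, 0.9962], [-0.9962, -0.0872]]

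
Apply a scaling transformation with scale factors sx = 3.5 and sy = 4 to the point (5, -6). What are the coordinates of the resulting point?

Scaling matrix:
[[3.50, 0], [0, 4]]
Result: (5 × 3.5, -6 × 4) = (17.5, -24)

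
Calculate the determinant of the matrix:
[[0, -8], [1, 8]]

For a 2×2 matrix [[a, b], [c, d]], det = ad - bc
det = (0)(8) - (-8)(1) = 0 - -8 = 8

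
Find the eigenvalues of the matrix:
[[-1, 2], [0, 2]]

Characteristic equation: det(A - λI) = 0
λ² - (trace)λ + (det) = 0
trace = -1 + 2 = 1, det = (-1)(2) - (2)(0) = -2
λ² - (1)λ + (-2) = 0
λ = (1 ± √((1)² - 4·(-2))) / 2 = (1 ± √9) / 2
Solving: λ = -1, 2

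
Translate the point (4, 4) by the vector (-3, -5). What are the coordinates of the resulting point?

Translation by (-3, -5) (homogeneous matrix [[1, 0, -3], [0, 1, -5], [0, 0, 1]]):
x' = 4 + -3 = 1
y' = 4 + -5 = -1
Result: (1, -1)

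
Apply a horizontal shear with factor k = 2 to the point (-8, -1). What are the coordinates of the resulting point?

Shear matrix for horizontal shear with factor k = 2:
[[1, 2], [0, 1]]
Result: (-8, -1) → (-10, -1)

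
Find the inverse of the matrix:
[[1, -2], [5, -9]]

For [[a,b],[c,d]], inverse = (1/det)·[[d,-b],[-c,a]]
det = (1)(-9) - (-2)(5) = -9 - -10 = 1
Inverse = [[-9, 2], [-5, 1]]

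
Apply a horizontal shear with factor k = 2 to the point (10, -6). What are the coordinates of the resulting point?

Shear matrix for horizontal shear with factor k = 2:
[[1, 2], [0, 1]]
Result: (10, -6) → (-2, -6)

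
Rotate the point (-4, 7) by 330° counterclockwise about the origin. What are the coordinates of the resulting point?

Rotation matrix for 330°: [[cos 330°, -sin 330°], [sin 330°, cos 330°]] ≈ [[0.866025, 0.500000], [-0.500000, 0.866025]]
[[0.866025, 0.500000], [-0.500000, 0.866025]] × [-4, 7]ᵀ ≈ [0.0359, 8.0622]ᵀ
Result: (0.0359, 8.0622)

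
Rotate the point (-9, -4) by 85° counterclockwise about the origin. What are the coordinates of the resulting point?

Rotation matrix for 85°: [[cos 85°, -sin 85°], [sin 85°, cos 85°]] ≈ [[0.087156, -0.996195], [0.996195, 0.087156]]
[[0.087156, -0.996195], [0.996195, 0.087156]] × [-9, -4]ᵀ ≈ [3.2004, -9.3144]ᵀ
Result: (3.2004, -9.3144)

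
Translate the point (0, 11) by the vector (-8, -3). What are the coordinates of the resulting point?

Translation by (-8, -3) (homogeneous matrix [[1, 0, -8], [0, 1, -3], [0, 0, 1]]):
x' = 0 + -8 = -8
y' = 11 + -3 = 8
Result: (-8, 8)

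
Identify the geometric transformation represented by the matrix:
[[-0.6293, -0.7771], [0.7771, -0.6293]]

This matrix represents: rotation by 129° counterclockwise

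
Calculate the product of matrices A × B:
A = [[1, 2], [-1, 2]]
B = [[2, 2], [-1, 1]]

Matrix multiplication:
C[0][0] = 1×2 + 2×-1 = 0
C[0][1] = 1×2 + 2×1 = 4
C[1][0] = -1×2 + 2×-1 = -4
C[1][1] = -1×2 + 2×1 = 0
Result: [[0, 4], [-4, 0]]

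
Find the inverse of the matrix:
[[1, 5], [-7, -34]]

For [[a,b],[c,d]], inverse = (1/det)·[[d,-b],[-c,a]]
det = (1)(-34) - (5)(-7) = -34 - -35 = 1
Inverse = [[-34, -5], [7, 1]]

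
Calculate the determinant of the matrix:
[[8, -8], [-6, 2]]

For a 2×2 matrix [[a, b], [c, d]], det = ad - bc
det = (8)(2) - (-8)(-6) = 16 - 48 = -32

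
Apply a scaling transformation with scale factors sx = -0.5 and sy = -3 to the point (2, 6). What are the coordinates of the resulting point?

Scaling matrix:
[[-0.50, 0], [0, -3]]
Result: (2 × -0.5, 6 × -3) = (-1, -18)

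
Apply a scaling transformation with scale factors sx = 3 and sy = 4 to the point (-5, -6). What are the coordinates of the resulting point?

Scaling matrix:
[[3, 0], [0, 4]]
Result: (-5 × 3, -6 × 4) = (-15, -24)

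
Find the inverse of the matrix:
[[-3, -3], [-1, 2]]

For [[a,b],[c,d]], inverse = (1/det)·[[d,-b],[-c,a]]
det = (-3)(2) - (-3)(-1) = -6 - 3 = -9
Inverse = (1/-9)·[[2, 3], [1, -3]]
= [[-2/9, -1/3], [-1/9, 1/3]]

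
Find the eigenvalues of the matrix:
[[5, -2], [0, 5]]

Characteristic equation: det(A - λI) = 0
λ² - (trace)λ + (det) = 0
trace = 5 + 5 = 10, det = (5)(5) - (-2)(0) = 25
λ² - (10)λ + (25) = 0
λ = (10 ± √((10)² - 4·(25))) / 2 = (10 ± √0) / 2
Solving: λ = 5, 5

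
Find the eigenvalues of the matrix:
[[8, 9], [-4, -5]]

Characteristic equation: det(A - λI) = 0
λ² - (trace)λ + (det) = 0
trace = 8 + -5 = 3, det = (8)(-5) - (9)(-4) = -4
λ² - (3)λ + (-4) = 0
λ = (3 ± √((3)² - 4·(-4))) / 2 = (3 ± √25) / 2
Solving: λ = -1, 4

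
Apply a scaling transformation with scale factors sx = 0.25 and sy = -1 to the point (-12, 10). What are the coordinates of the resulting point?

Scaling matrix:
[[0.25, 0], [0, -1]]
Result: (-12 × 0.25, 10 × -1) = (-3, -10)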